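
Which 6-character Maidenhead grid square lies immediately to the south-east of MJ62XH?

MJ72ag

Longitude subsquare x = 23; +1 → 24, wraps to 0 = a, carry into square.
Longitude square 6; +1 → 7.
Latitude subsquare h = 7; −1 → 6 = g.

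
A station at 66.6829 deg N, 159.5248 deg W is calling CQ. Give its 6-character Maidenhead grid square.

Shift to the Maidenhead origin (180°W, 90°S): lon 20.4752, lat 156.6829.
Field: 20.4752/20 → 1 → B, 156.6829/10 → 15 → P; chars BP.
Square: 0.4752/2 → 0, 6.6829/1 → 6; chars 06.
Subsquare: 0.4752/0.0833333 → 5 → f, 0.6829/0.0416667 → 16 → q; chars fq.

BP06fq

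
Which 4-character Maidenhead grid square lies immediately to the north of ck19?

Latitude square 9; +1 → 10, wraps to 0, carry into field.
Latitude field K = 10; +1 → 11 = L.
The longitude characters are unchanged.

CL10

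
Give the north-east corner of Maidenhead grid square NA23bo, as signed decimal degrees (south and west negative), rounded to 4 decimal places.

-86.3750, 84.1667

Field N=13, A=0: +13·20° lon, +0·10° lat → SW at lon 80°, lat -90°.
Square 2, 3: +2·2° lon, +3·1° lat → SW at lon 84°, lat -87°.
Subsquare b=1, o=14: +1·0.0833333° lon, +14·0.0416667° lat → SW at lon 84.0833°, lat -86.4167°.
Cell spans 0.0833333° lon × 0.0416667° lat. NE corner is SW corner plus one full cell.
latitude -86.3750, longitude 84.1667.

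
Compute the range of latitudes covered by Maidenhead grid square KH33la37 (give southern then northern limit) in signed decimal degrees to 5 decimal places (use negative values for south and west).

-16.97083, -16.96667

Field K=10, H=7: +10·20° lon, +7·10° lat → SW at lon 20°, lat -20°.
Square 3, 3: +3·2° lon, +3·1° lat → SW at lon 26°, lat -17°.
Subsquare l=11, a=0: +11·0.0833333° lon, +0·0.0416667° lat → SW at lon 26.9167°, lat -17°.
Extended square 3, 7: +3·0.00833333° lon, +7·0.00416667° lat → SW at lon 26.9417°, lat -16.9708°.
Cell spans 0.00833333° lon × 0.00416667° lat.
south -16.97083, north -16.96667.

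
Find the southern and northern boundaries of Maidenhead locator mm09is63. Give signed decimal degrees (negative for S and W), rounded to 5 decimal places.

39.76250, 39.76667

Field M=12, M=12: +12·20° lon, +12·10° lat → SW at lon 60°, lat 30°.
Square 0, 9: +0·2° lon, +9·1° lat → SW at lon 60°, lat 39°.
Subsquare i=8, s=18: +8·0.0833333° lon, +18·0.0416667° lat → SW at lon 60.6667°, lat 39.75°.
Extended square 6, 3: +6·0.00833333° lon, +3·0.00416667° lat → SW at lon 60.7167°, lat 39.7625°.
Cell spans 0.00833333° lon × 0.00416667° lat.
south 39.76250, north 39.76667.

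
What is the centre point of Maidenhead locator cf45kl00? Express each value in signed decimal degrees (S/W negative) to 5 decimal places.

Field C=2, F=5: +2·20° lon, +5·10° lat → SW at lon -140°, lat -40°.
Square 4, 5: +4·2° lon, +5·1° lat → SW at lon -132°, lat -35°.
Subsquare k=10, l=11: +10·0.0833333° lon, +11·0.0416667° lat → SW at lon -131.167°, lat -34.5417°.
Extended square 0, 0: +0·0.00833333° lon, +0·0.00416667° lat → SW at lon -131.167°, lat -34.5417°.
Cell spans 0.00833333° lon × 0.00416667° lat. Centre is SW corner plus half of each.
latitude -34.53958, longitude -131.16250.

-34.53958, -131.16250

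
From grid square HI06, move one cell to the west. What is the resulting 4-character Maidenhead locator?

GI96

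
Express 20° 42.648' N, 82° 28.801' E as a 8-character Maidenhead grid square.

NL10fr70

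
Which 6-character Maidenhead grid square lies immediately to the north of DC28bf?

DC28bg

Latitude subsquare f = 5; +1 → 6 = g.
The longitude characters are unchanged.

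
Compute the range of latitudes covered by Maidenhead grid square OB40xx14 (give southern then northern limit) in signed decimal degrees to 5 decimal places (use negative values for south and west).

-79.02500, -79.02083

Field O=14, B=1: +14·20° lon, +1·10° lat → SW at lon 100°, lat -80°.
Square 4, 0: +4·2° lon, +0·1° lat → SW at lon 108°, lat -80°.
Subsquare x=23, x=23: +23·0.0833333° lon, +23·0.0416667° lat → SW at lon 109.917°, lat -79.0417°.
Extended square 1, 4: +1·0.00833333° lon, +4·0.00416667° lat → SW at lon 109.925°, lat -79.025°.
Cell spans 0.00833333° lon × 0.00416667° lat.
south -79.02500, north -79.02083.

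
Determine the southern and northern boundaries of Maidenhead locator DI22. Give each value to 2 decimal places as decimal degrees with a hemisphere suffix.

8.00° S, 7.00° S

Field D=3, I=8: +3·20° lon, +8·10° lat → SW at lon -120°, lat -10°.
Square 2, 2: +2·2° lon, +2·1° lat → SW at lon -116°, lat -8°.
Cell spans 2° lon × 1° lat.
south 8.00° S, north 7.00° S.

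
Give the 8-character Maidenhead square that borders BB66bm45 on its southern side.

BB66bm44

Latitude extended square 5; −1 → 4.
The longitude characters are unchanged.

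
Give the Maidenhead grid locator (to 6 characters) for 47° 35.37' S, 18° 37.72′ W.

IE02qj

Add 180° to longitude and 90° to latitude: 161.3713, 42.4105.
Field: lon ⌊161.3713/20⌋ = 8 → I; lat ⌊42.4105/10⌋ = 4 → E.
Square: lon ⌊1.3713/2⌋ = 0; lat ⌊2.4105/1⌋ = 2.
Subsquare: lon ⌊1.3713/0.0833333⌋ = 16 → q; lat ⌊0.4105/0.0416667⌋ = 9 → j.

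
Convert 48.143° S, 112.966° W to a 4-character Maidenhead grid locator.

Add 180° to longitude and 90° to latitude: 67.03, 41.86.
Field: 67.03/20 → 3 → D, 41.86/10 → 4 → E; chars DE.
Square: 7.03/2 → 3, 1.86/1 → 1; chars 31.

DE31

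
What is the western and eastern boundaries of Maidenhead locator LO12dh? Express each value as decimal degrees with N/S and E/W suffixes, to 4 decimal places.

42.2500° E, 42.3333° E

Field L=11, O=14: +11·20° lon, +14·10° lat → SW at lon 40°, lat 50°.
Square 1, 2: +1·2° lon, +2·1° lat → SW at lon 42°, lat 52°.
Subsquare d=3, h=7: +3·0.0833333° lon, +7·0.0416667° lat → SW at lon 42.25°, lat 52.2917°.
Cell spans 0.0833333° lon × 0.0416667° lat.
west 42.2500° E, east 42.3333° E.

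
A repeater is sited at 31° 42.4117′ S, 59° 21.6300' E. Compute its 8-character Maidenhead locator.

Shift to the Maidenhead origin (180°W, 90°S): lon 239.36050, lat 58.29314.
Field: lon ⌊239.36050/20⌋ = 11 → L; lat ⌊58.29314/10⌋ = 5 → F.
Square: lon ⌊19.36050/2⌋ = 9; lat ⌊8.29314/1⌋ = 8.
Subsquare: lon ⌊1.36050/0.0833333⌋ = 16 → q; lat ⌊0.29314/0.0416667⌋ = 7 → h.
Extended square: lon ⌊0.02717/0.00833333⌋ = 3; lat ⌊0.00147/0.00416667⌋ = 0.

LF98qh30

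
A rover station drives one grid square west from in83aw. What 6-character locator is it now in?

Longitude subsquare a = 0; −1 → -1, wraps to 23 = x, carry into square.
Longitude square 8; −1 → 7.
The latitude characters are unchanged.

IN73xw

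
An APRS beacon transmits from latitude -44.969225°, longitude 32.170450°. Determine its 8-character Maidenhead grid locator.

KE65ca07

Add 180° to longitude and 90° to latitude: 212.17045, 45.03077.
Field (20°×10°, letters A–R): 212.17045/20 → 10 → K, 45.03077/10 → 4 → E; chars KE.
Square (2°×1°, digits 0–9): 12.17045/2 → 6, 5.03077/1 → 5; chars 65.
Subsquare (5′×2.5′, letters a–x): 0.17045/0.0833333 → 2 → c, 0.03077/0.0416667 → 0 → a; chars ca.
Extended square (30″×15″, digits 0–9): 0.00378/0.00833333 → 0, 0.03077/0.00416667 → 7; chars 07.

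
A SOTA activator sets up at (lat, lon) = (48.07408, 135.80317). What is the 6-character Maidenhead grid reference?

Offset from 180°W / 90°S: lon 315.8032°, lat 138.0741°.
Field: 315.8032/20 → 15 → P, 138.0741/10 → 13 → N; chars PN.
Square: 15.8032/2 → 7, 8.0741/1 → 8; chars 78.
Subsquare: 1.8032/0.0833333 → 21 → v, 0.0741/0.0416667 → 1 → b; chars vb.

PN78vb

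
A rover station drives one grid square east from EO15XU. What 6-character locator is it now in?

Longitude subsquare x = 23; +1 → 24, wraps to 0 = a, carry into square.
Longitude square 1; +1 → 2.
The latitude characters are unchanged.

EO25au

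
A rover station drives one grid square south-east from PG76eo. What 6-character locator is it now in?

Longitude subsquare e = 4; +1 → 5 = f.
Latitude subsquare o = 14; −1 → 13 = n.

PG76fn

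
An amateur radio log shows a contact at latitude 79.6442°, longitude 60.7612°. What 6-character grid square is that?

MQ09jp

Shift to the Maidenhead origin (180°W, 90°S): lon 240.7612, lat 169.6442.
Field: lon ⌊240.7612/20⌋ = 12 → M; lat ⌊169.6442/10⌋ = 16 → Q.
Square: lon ⌊0.7612/2⌋ = 0; lat ⌊9.6442/1⌋ = 9.
Subsquare: lon ⌊0.7612/0.0833333⌋ = 9 → j; lat ⌊0.6442/0.0416667⌋ = 15 → p.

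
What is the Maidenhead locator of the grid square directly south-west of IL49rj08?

IL49qj97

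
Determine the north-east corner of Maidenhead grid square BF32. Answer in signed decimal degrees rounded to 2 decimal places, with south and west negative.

-37.00, -152.00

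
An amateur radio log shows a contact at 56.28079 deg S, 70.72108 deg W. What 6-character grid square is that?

Offset from 180°W / 90°S: lon 109.2789°, lat 33.7192°.
Field: 109.2789/20 → 5 → F, 33.7192/10 → 3 → D; chars FD.
Square: 9.2789/2 → 4, 3.7192/1 → 3; chars 43.
Subsquare: 1.2789/0.0833333 → 15 → p, 0.7192/0.0416667 → 17 → r; chars pr.

FD43pr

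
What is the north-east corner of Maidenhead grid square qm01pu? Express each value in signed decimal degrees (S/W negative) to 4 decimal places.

31.8750, 141.3333

Field Q=16, M=12: +16·20° lon, +12·10° lat → SW at lon 140°, lat 30°.
Square 0, 1: +0·2° lon, +1·1° lat → SW at lon 140°, lat 31°.
Subsquare p=15, u=20: +15·0.0833333° lon, +20·0.0416667° lat → SW at lon 141.25°, lat 31.8333°.
Cell spans 0.0833333° lon × 0.0416667° lat. NE corner is SW corner plus one full cell.
latitude 31.8750, longitude 141.3333.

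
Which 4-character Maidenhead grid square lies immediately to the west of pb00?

OB90

Longitude square 0; −1 → -1, wraps to 9, carry into field.
Longitude field P = 15; −1 → 14 = O.
The latitude characters are unchanged.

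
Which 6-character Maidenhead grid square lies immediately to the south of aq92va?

Latitude subsquare a = 0; −1 → -1, wraps to 23 = x, carry into square.
Latitude square 2; −1 → 1.
The longitude characters are unchanged.

AQ91vx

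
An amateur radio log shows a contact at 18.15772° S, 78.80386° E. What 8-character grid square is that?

Add 180° to longitude and 90° to latitude: 258.80386, 71.84228.
Field (20°×10°, letters A–R): lon ⌊258.80386/20⌋ = 12 → M; lat ⌊71.84228/10⌋ = 7 → H.
Square (2°×1°, digits 0–9): lon ⌊18.80386/2⌋ = 9; lat ⌊1.84228/1⌋ = 1.
Subsquare (5′×2.5′, letters a–x): lon ⌊0.80386/0.0833333⌋ = 9 → j; lat ⌊0.84228/0.0416667⌋ = 20 → u.
Extended square (30″×15″, digits 0–9): lon ⌊0.05386/0.00833333⌋ = 6; lat ⌊0.00895/0.00416667⌋ = 2.

MH91ju62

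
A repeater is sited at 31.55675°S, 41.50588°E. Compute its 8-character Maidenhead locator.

LF08sk06

Add 180° to longitude and 90° to latitude: 221.50588, 58.44325.
Field: lon ⌊221.50588/20⌋ = 11 → L; lat ⌊58.44325/10⌋ = 5 → F.
Square: lon ⌊1.50588/2⌋ = 0; lat ⌊8.44325/1⌋ = 8.
Subsquare: lon ⌊1.50588/0.0833333⌋ = 18 → s; lat ⌊0.44325/0.0416667⌋ = 10 → k.
Extended square: lon ⌊0.00588/0.00833333⌋ = 0; lat ⌊0.02658/0.00416667⌋ = 6.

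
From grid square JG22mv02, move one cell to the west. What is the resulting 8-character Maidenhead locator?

Longitude extended square 0; −1 → -1, wraps to 9, carry into subsquare.
Longitude subsquare m = 12; −1 → 11 = l.
The latitude characters are unchanged.

JG22lv92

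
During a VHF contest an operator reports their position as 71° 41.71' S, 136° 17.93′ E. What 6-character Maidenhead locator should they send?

PB88dh

Shift to the Maidenhead origin (180°W, 90°S): lon 316.2988, lat 18.3048.
Field: 316.2988/20 → 15 → P, 18.3048/10 → 1 → B; chars PB.
Square: 16.2988/2 → 8, 8.3048/1 → 8; chars 88.
Subsquare: 0.2988/0.0833333 → 3 → d, 0.3048/0.0416667 → 7 → h; chars dh.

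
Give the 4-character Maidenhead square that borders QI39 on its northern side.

Latitude square 9; +1 → 10, wraps to 0, carry into field.
Latitude field I = 8; +1 → 9 = J.
The longitude characters are unchanged.

QJ30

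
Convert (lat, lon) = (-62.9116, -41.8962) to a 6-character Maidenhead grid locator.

GC97bc

Add 180° to longitude and 90° to latitude: 138.1038, 27.0884.
Field: lon ⌊138.1038/20⌋ = 6 → G; lat ⌊27.0884/10⌋ = 2 → C.
Square: lon ⌊18.1038/2⌋ = 9; lat ⌊7.0884/1⌋ = 7.
Subsquare: lon ⌊0.1038/0.0833333⌋ = 1 → b; lat ⌊0.0884/0.0416667⌋ = 2 → c.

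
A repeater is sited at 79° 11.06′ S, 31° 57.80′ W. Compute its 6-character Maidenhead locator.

HB40at

Add 180° to longitude and 90° to latitude: 148.0367, 10.8157.
Field: lon ⌊148.0367/20⌋ = 7 → H; lat ⌊10.8157/10⌋ = 1 → B.
Square: lon ⌊8.0367/2⌋ = 4; lat ⌊0.8157/1⌋ = 0.
Subsquare: lon ⌊0.0367/0.0833333⌋ = 0 → a; lat ⌊0.8157/0.0416667⌋ = 19 → t.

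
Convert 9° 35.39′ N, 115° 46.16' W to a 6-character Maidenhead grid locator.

DJ29co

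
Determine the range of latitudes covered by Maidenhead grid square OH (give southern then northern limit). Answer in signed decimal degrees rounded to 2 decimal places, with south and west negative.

Field O=14, H=7: +14·20° lon, +7·10° lat → SW at lon 100°, lat -20°.
Cell spans 20° lon × 10° lat.
south -20.00, north -10.00.

-20.00, -10.00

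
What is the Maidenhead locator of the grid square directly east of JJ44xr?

Longitude subsquare x = 23; +1 → 24, wraps to 0 = a, carry into square.
Longitude square 4; +1 → 5.
The latitude characters are unchanged.

JJ54ar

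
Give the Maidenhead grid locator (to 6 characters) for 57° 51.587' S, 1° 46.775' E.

JD02vd

Add 180° to longitude and 90° to latitude: 181.7796, 32.1402.
Field (20°×10°, letters A–R): 181.7796/20 → 9 → J, 32.1402/10 → 3 → D; chars JD.
Square (2°×1°, digits 0–9): 1.7796/2 → 0, 2.1402/1 → 2; chars 02.
Subsquare (5′×2.5′, letters a–x): 1.7796/0.0833333 → 21 → v, 0.1402/0.0416667 → 3 → d; chars vd.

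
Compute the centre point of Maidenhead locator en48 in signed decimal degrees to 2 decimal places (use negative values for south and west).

Field E=4, N=13: +4·20° lon, +13·10° lat → SW at lon -100°, lat 40°.
Square 4, 8: +4·2° lon, +8·1° lat → SW at lon -92°, lat 48°.
Cell spans 2° lon × 1° lat. Centre is SW corner plus half of each.
latitude 48.50, longitude -91.00.

48.50, -91.00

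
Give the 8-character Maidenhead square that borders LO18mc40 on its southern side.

Latitude extended square 0; −1 → -1, wraps to 9, carry into subsquare.
Latitude subsquare c = 2; −1 → 1 = b.
The longitude characters are unchanged.

LO18mb49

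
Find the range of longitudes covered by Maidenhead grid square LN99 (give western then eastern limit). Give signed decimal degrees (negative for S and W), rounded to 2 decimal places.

Field L=11, N=13: +11·20° lon, +13·10° lat → SW at lon 40°, lat 40°.
Square 9, 9: +9·2° lon, +9·1° lat → SW at lon 58°, lat 49°.
Cell spans 2° lon × 1° lat.
west 58.00, east 60.00.

58.00, 60.00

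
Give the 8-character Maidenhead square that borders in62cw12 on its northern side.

IN62cw13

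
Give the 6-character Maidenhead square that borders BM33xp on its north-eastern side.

BM43aq

Longitude subsquare x = 23; +1 → 24, wraps to 0 = a, carry into square.
Longitude square 3; +1 → 4.
Latitude subsquare p = 15; +1 → 16 = q.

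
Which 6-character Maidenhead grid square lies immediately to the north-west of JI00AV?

Longitude subsquare a = 0; −1 → -1, wraps to 23 = x, carry into square.
Longitude square 0; −1 → -1, wraps to 9, carry into field.
Longitude field J = 9; −1 → 8 = I.
Latitude subsquare v = 21; +1 → 22 = w.

II90xw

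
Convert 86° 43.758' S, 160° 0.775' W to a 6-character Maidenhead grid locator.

AA93xg

Shift to the Maidenhead origin (180°W, 90°S): lon 19.9871, lat 3.2707.
Field: 19.9871/20 → 0 → A, 3.2707/10 → 0 → A; chars AA.
Square: 19.9871/2 → 9, 3.2707/1 → 3; chars 93.
Subsquare: 1.9871/0.0833333 → 23 → x, 0.2707/0.0416667 → 6 → g; chars xg.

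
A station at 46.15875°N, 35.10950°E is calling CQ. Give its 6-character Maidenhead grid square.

KN76nd

Shift to the Maidenhead origin (180°W, 90°S): lon 215.1095, lat 136.1587.
Field: 215.1095/20 → 10 → K, 136.1587/10 → 13 → N; chars KN.
Square: 15.1095/2 → 7, 6.1587/1 → 6; chars 76.
Subsquare: 1.1095/0.0833333 → 13 → n, 0.1587/0.0416667 → 3 → d; chars nd.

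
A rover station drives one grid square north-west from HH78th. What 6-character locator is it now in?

HH78si

Longitude subsquare t = 19; −1 → 18 = s.
Latitude subsquare h = 7; +1 → 8 = i.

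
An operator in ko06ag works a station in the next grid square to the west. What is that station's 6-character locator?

JO96xg

Longitude subsquare a = 0; −1 → -1, wraps to 23 = x, carry into square.
Longitude square 0; −1 → -1, wraps to 9, carry into field.
Longitude field K = 10; −1 → 9 = J.
The latitude characters are unchanged.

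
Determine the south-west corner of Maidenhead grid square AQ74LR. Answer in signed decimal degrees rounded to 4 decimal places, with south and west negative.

74.7083, -165.0833

Field A=0, Q=16: +0·20° lon, +16·10° lat → SW at lon -180°, lat 70°.
Square 7, 4: +7·2° lon, +4·1° lat → SW at lon -166°, lat 74°.
Subsquare l=11, r=17: +11·0.0833333° lon, +17·0.0416667° lat → SW at lon -165.083°, lat 74.7083°.
latitude 74.7083, longitude -165.0833.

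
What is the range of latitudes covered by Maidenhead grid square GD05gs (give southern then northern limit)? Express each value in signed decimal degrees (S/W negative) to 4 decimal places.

-54.2500, -54.2083

Field G=6, D=3: +6·20° lon, +3·10° lat → SW at lon -60°, lat -60°.
Square 0, 5: +0·2° lon, +5·1° lat → SW at lon -60°, lat -55°.
Subsquare g=6, s=18: +6·0.0833333° lon, +18·0.0416667° lat → SW at lon -59.5°, lat -54.25°.
Cell spans 0.0833333° lon × 0.0416667° lat.
south -54.2500, north -54.2083.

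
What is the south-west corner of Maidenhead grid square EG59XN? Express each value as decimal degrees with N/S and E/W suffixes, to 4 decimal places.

20.4583° S, 88.0833° W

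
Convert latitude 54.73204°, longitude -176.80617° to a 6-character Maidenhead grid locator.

Add 180° to longitude and 90° to latitude: 3.1938, 144.7320.
Field: lon ⌊3.1938/20⌋ = 0 → A; lat ⌊144.7320/10⌋ = 14 → O.
Square: lon ⌊3.1938/2⌋ = 1; lat ⌊4.7320/1⌋ = 4.
Subsquare: lon ⌊1.1938/0.0833333⌋ = 14 → o; lat ⌊0.7320/0.0416667⌋ = 17 → r.

AO14or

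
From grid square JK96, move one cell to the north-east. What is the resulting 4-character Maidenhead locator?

Longitude square 9; +1 → 10, wraps to 0, carry into field.
Longitude field J = 9; +1 → 10 = K.
Latitude square 6; +1 → 7.

KK07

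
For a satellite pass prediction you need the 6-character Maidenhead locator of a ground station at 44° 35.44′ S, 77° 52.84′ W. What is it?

Add 180° to longitude and 90° to latitude: 102.1193, 45.4093.
Field: lon ⌊102.1193/20⌋ = 5 → F; lat ⌊45.4093/10⌋ = 4 → E.
Square: lon ⌊2.1193/2⌋ = 1; lat ⌊5.4093/1⌋ = 5.
Subsquare: lon ⌊0.1193/0.0833333⌋ = 1 → b; lat ⌊0.4093/0.0416667⌋ = 9 → j.

FE15bj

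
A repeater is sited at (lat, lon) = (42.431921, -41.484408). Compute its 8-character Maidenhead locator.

Offset from 180°W / 90°S: lon 138.51559°, lat 132.43192°.
Field: 138.51559/20 → 6 → G, 132.43192/10 → 13 → N; chars GN.
Square: 18.51559/2 → 9, 2.43192/1 → 2; chars 92.
Subsquare: 0.51559/0.0833333 → 6 → g, 0.43192/0.0416667 → 10 → k; chars gk.
Extended square: 0.01559/0.00833333 → 1, 0.01525/0.00416667 → 3; chars 13.

GN92gk13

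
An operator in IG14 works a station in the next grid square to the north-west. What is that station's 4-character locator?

IG05

Longitude square 1; −1 → 0.
Latitude square 4; +1 → 5.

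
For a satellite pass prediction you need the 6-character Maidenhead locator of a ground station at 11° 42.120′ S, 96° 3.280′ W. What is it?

Add 180° to longitude and 90° to latitude: 83.9453, 78.2980.
Field: 83.9453/20 → 4 → E, 78.2980/10 → 7 → H; chars EH.
Square: 3.9453/2 → 1, 8.2980/1 → 8; chars 18.
Subsquare: 1.9453/0.0833333 → 23 → x, 0.2980/0.0416667 → 7 → h; chars xh.

EH18xh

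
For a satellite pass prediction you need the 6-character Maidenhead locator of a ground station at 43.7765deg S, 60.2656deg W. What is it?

FE96uf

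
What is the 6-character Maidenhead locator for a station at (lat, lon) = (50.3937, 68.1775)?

MO40cj

Add 180° to longitude and 90° to latitude: 248.1775, 140.3937.
Field: 248.1775/20 → 12 → M, 140.3937/10 → 14 → O; chars MO.
Square: 8.1775/2 → 4, 0.3937/1 → 0; chars 40.
Subsquare: 0.1775/0.0833333 → 2 → c, 0.3937/0.0416667 → 9 → j; chars cj.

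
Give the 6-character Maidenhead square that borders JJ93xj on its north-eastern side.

Longitude subsquare x = 23; +1 → 24, wraps to 0 = a, carry into square.
Longitude square 9; +1 → 10, wraps to 0, carry into field.
Longitude field J = 9; +1 → 10 = K.
Latitude subsquare j = 9; +1 → 10 = k.

KJ03ak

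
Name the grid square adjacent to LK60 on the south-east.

Longitude square 6; +1 → 7.
Latitude square 0; −1 → -1, wraps to 9, carry into field.
Latitude field K = 10; −1 → 9 = J.

LJ79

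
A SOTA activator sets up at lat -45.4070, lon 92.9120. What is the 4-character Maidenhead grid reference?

NE64

Shift to the Maidenhead origin (180°W, 90°S): lon 272.91, lat 44.59.
Field: 272.91/20 → 13 → N, 44.59/10 → 4 → E; chars NE.
Square: 12.91/2 → 6, 4.59/1 → 4; chars 64.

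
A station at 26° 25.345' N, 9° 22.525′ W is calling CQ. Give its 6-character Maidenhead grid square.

IL56hk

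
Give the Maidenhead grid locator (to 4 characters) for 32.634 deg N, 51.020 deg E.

LM52

Add 180° to longitude and 90° to latitude: 231.02, 122.63.
Field: lon ⌊231.02/20⌋ = 11 → L; lat ⌊122.63/10⌋ = 12 → M.
Square: lon ⌊11.02/2⌋ = 5; lat ⌊2.63/1⌋ = 2.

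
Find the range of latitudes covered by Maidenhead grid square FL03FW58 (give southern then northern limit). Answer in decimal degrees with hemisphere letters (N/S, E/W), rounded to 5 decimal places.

Field F=5, L=11: +5·20° lon, +11·10° lat → SW at lon -80°, lat 20°.
Square 0, 3: +0·2° lon, +3·1° lat → SW at lon -80°, lat 23°.
Subsquare f=5, w=22: +5·0.0833333° lon, +22·0.0416667° lat → SW at lon -79.5833°, lat 23.9167°.
Extended square 5, 8: +5·0.00833333° lon, +8·0.00416667° lat → SW at lon -79.5417°, lat 23.95°.
Cell spans 0.00833333° lon × 0.00416667° lat.
south 23.95000° N, north 23.95417° N.

23.95000° N, 23.95417° N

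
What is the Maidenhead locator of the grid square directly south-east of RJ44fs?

RJ44gr

Longitude subsquare f = 5; +1 → 6 = g.
Latitude subsquare s = 18; −1 → 17 = r.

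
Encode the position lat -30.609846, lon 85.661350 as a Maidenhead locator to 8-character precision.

Add 180° to longitude and 90° to latitude: 265.66135, 59.39015.
Field: 265.66135/20 → 13 → N, 59.39015/10 → 5 → F; chars NF.
Square: 5.66135/2 → 2, 9.39015/1 → 9; chars 29.
Subsquare: 1.66135/0.0833333 → 19 → t, 0.39015/0.0416667 → 9 → j; chars tj.
Extended square: 0.07802/0.00833333 → 9, 0.01515/0.00416667 → 3; chars 93.

NF29tj93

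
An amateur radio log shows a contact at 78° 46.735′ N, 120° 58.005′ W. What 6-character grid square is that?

Offset from 180°W / 90°S: lon 59.0332°, lat 168.7789°.
Field: lon ⌊59.0332/20⌋ = 2 → C; lat ⌊168.7789/10⌋ = 16 → Q.
Square: lon ⌊19.0332/2⌋ = 9; lat ⌊8.7789/1⌋ = 8.
Subsquare: lon ⌊1.0332/0.0833333⌋ = 12 → m; lat ⌊0.7789/0.0416667⌋ = 18 → s.

CQ98ms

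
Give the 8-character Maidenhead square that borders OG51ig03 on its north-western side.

OG51hg94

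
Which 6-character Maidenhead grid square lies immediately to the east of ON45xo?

ON55ao

Longitude subsquare x = 23; +1 → 24, wraps to 0 = a, carry into square.
Longitude square 4; +1 → 5.
The latitude characters are unchanged.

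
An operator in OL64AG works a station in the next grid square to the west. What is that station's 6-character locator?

Longitude subsquare a = 0; −1 → -1, wraps to 23 = x, carry into square.
Longitude square 6; −1 → 5.
The latitude characters are unchanged.

OL54xg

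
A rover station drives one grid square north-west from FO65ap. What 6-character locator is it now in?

FO55xq

Longitude subsquare a = 0; −1 → -1, wraps to 23 = x, carry into square.
Longitude square 6; −1 → 5.
Latitude subsquare p = 15; +1 → 16 = q.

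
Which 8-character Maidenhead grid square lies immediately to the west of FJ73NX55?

FJ73nx45

Longitude extended square 5; −1 → 4.
The latitude characters are unchanged.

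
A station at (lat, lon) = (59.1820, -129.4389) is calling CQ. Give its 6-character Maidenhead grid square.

Offset from 180°W / 90°S: lon 50.5611°, lat 149.1820°.
Field: 50.5611/20 → 2 → C, 149.1820/10 → 14 → O; chars CO.
Square: 10.5611/2 → 5, 9.1820/1 → 9; chars 59.
Subsquare: 0.5611/0.0833333 → 6 → g, 0.1820/0.0416667 → 4 → e; chars ge.

CO59ge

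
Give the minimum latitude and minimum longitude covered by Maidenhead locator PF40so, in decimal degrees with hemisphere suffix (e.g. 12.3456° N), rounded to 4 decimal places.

39.4167° S, 129.5000° E

Field P=15, F=5: +15·20° lon, +5·10° lat → SW at lon 120°, lat -40°.
Square 4, 0: +4·2° lon, +0·1° lat → SW at lon 128°, lat -40°.
Subsquare s=18, o=14: +18·0.0833333° lon, +14·0.0416667° lat → SW at lon 129.5°, lat -39.4167°.
latitude 39.4167° S, longitude 129.5000° E.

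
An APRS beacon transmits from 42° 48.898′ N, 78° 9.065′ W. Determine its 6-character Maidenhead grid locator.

FN02wt

Shift to the Maidenhead origin (180°W, 90°S): lon 101.8489, lat 132.8150.
Field (20°×10°, letters A–R): lon ⌊101.8489/20⌋ = 5 → F; lat ⌊132.8150/10⌋ = 13 → N.
Square (2°×1°, digits 0–9): lon ⌊1.8489/2⌋ = 0; lat ⌊2.8150/1⌋ = 2.
Subsquare (5′×2.5′, letters a–x): lon ⌊1.8489/0.0833333⌋ = 22 → w; lat ⌊0.8150/0.0416667⌋ = 19 → t.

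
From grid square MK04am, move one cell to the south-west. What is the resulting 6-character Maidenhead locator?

Longitude subsquare a = 0; −1 → -1, wraps to 23 = x, carry into square.
Longitude square 0; −1 → -1, wraps to 9, carry into field.
Longitude field M = 12; −1 → 11 = L.
Latitude subsquare m = 12; −1 → 11 = l.

LK94xl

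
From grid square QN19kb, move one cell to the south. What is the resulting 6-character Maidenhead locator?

QN19ka

Latitude subsquare b = 1; −1 → 0 = a.
The longitude characters are unchanged.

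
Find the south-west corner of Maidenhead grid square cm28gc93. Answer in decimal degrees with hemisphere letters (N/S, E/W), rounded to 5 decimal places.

38.09583° N, 135.42500° W

Field C=2, M=12: +2·20° lon, +12·10° lat → SW at lon -140°, lat 30°.
Square 2, 8: +2·2° lon, +8·1° lat → SW at lon -136°, lat 38°.
Subsquare g=6, c=2: +6·0.0833333° lon, +2·0.0416667° lat → SW at lon -135.5°, lat 38.0833°.
Extended square 9, 3: +9·0.00833333° lon, +3·0.00416667° lat → SW at lon -135.425°, lat 38.0958°.
latitude 38.09583° N, longitude 135.42500° W.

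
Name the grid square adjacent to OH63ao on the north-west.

Longitude subsquare a = 0; −1 → -1, wraps to 23 = x, carry into square.
Longitude square 6; −1 → 5.
Latitude subsquare o = 14; +1 → 15 = p.

OH53xp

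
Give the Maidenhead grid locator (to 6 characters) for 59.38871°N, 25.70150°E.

KO29uj

Add 180° to longitude and 90° to latitude: 205.7015, 149.3887.
Field: lon ⌊205.7015/20⌋ = 10 → K; lat ⌊149.3887/10⌋ = 14 → O.
Square: lon ⌊5.7015/2⌋ = 2; lat ⌊9.3887/1⌋ = 9.
Subsquare: lon ⌊1.7015/0.0833333⌋ = 20 → u; lat ⌊0.3887/0.0416667⌋ = 9 → j.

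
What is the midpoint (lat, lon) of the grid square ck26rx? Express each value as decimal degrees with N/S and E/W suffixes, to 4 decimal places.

16.9792° N, 134.5417° W

Field C=2, K=10: +2·20° lon, +10·10° lat → SW at lon -140°, lat 10°.
Square 2, 6: +2·2° lon, +6·1° lat → SW at lon -136°, lat 16°.
Subsquare r=17, x=23: +17·0.0833333° lon, +23·0.0416667° lat → SW at lon -134.583°, lat 16.9583°.
Cell spans 0.0833333° lon × 0.0416667° lat. Centre is SW corner plus half of each.
latitude 16.9792° N, longitude 134.5417° W.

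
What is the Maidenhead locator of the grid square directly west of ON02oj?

ON02nj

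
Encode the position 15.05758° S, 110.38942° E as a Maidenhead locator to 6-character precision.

OH54ew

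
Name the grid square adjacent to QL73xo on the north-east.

Longitude subsquare x = 23; +1 → 24, wraps to 0 = a, carry into square.
Longitude square 7; +1 → 8.
Latitude subsquare o = 14; +1 → 15 = p.

QL83ap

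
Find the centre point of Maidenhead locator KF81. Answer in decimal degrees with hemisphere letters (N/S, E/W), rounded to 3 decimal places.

38.500° S, 37.000° E

Field K=10, F=5: +10·20° lon, +5·10° lat → SW at lon 20°, lat -40°.
Square 8, 1: +8·2° lon, +1·1° lat → SW at lon 36°, lat -39°.
Cell spans 2° lon × 1° lat. Centre is SW corner plus half of each.
latitude 38.500° S, longitude 37.000° E.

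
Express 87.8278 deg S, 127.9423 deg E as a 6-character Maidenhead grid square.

PA32xe

Shift to the Maidenhead origin (180°W, 90°S): lon 307.9423, lat 2.1722.
Field: lon ⌊307.9423/20⌋ = 15 → P; lat ⌊2.1722/10⌋ = 0 → A.
Square: lon ⌊7.9423/2⌋ = 3; lat ⌊2.1722/1⌋ = 2.
Subsquare: lon ⌊1.9423/0.0833333⌋ = 23 → x; lat ⌊0.1722/0.0416667⌋ = 4 → e.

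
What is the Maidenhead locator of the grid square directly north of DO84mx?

Latitude subsquare x = 23; +1 → 24, wraps to 0 = a, carry into square.
Latitude square 4; +1 → 5.
The longitude characters are unchanged.

DO85ma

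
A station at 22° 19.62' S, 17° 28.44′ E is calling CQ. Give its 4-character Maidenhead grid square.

Shift to the Maidenhead origin (180°W, 90°S): lon 197.47, lat 67.67.
Field (20°×10°, letters A–R): 197.47/20 → 9 → J, 67.67/10 → 6 → G; chars JG.
Square (2°×1°, digits 0–9): 17.47/2 → 8, 7.67/1 → 7; chars 87.

JG87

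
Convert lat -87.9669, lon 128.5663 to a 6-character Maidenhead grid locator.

PA42ga

Shift to the Maidenhead origin (180°W, 90°S): lon 308.5663, lat 2.0331.
Field: 308.5663/20 → 15 → P, 2.0331/10 → 0 → A; chars PA.
Square: 8.5663/2 → 4, 2.0331/1 → 2; chars 42.
Subsquare: 0.5663/0.0833333 → 6 → g, 0.0331/0.0416667 → 0 → a; chars ga.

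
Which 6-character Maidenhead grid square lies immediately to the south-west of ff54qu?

Longitude subsquare q = 16; −1 → 15 = p.
Latitude subsquare u = 20; −1 → 19 = t.

FF54pt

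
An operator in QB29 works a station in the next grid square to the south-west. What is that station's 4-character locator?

Longitude square 2; −1 → 1.
Latitude square 9; −1 → 8.

QB18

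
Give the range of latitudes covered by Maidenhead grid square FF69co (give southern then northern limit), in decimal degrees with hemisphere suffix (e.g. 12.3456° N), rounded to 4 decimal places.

30.4167° S, 30.3750° S

Field F=5, F=5: +5·20° lon, +5·10° lat → SW at lon -80°, lat -40°.
Square 6, 9: +6·2° lon, +9·1° lat → SW at lon -68°, lat -31°.
Subsquare c=2, o=14: +2·0.0833333° lon, +14·0.0416667° lat → SW at lon -67.8333°, lat -30.4167°.
Cell spans 0.0833333° lon × 0.0416667° lat.
south 30.4167° S, north 30.3750° S.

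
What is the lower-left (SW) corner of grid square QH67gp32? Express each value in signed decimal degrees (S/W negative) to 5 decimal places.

Field Q=16, H=7: +16·20° lon, +7·10° lat → SW at lon 140°, lat -20°.
Square 6, 7: +6·2° lon, +7·1° lat → SW at lon 152°, lat -13°.
Subsquare g=6, p=15: +6·0.0833333° lon, +15·0.0416667° lat → SW at lon 152.5°, lat -12.375°.
Extended square 3, 2: +3·0.00833333° lon, +2·0.00416667° lat → SW at lon 152.525°, lat -12.3667°.
latitude -12.36667, longitude 152.52500.

-12.36667, 152.52500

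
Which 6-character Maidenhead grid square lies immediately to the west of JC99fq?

Longitude subsquare f = 5; −1 → 4 = e.
The latitude characters are unchanged.

JC99eq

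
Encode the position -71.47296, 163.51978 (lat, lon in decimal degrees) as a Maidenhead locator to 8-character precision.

Shift to the Maidenhead origin (180°W, 90°S): lon 343.51978, lat 18.52704.
Field: 343.51978/20 → 17 → R, 18.52704/10 → 1 → B; chars RB.
Square: 3.51978/2 → 1, 8.52704/1 → 8; chars 18.
Subsquare: 1.51978/0.0833333 → 18 → s, 0.52704/0.0416667 → 12 → m; chars sm.
Extended square: 0.01978/0.00833333 → 2, 0.02704/0.00416667 → 6; chars 26.

RB18sm26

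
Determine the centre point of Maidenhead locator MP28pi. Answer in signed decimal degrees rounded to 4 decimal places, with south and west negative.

Field M=12, P=15: +12·20° lon, +15·10° lat → SW at lon 60°, lat 60°.
Square 2, 8: +2·2° lon, +8·1° lat → SW at lon 64°, lat 68°.
Subsquare p=15, i=8: +15·0.0833333° lon, +8·0.0416667° lat → SW at lon 65.25°, lat 68.3333°.
Cell spans 0.0833333° lon × 0.0416667° lat. Centre is SW corner plus half of each.
latitude 68.3542, longitude 65.2917.

68.3542, 65.2917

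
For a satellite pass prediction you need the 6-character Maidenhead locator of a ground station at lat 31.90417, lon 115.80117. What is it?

OM71vv

Shift to the Maidenhead origin (180°W, 90°S): lon 295.8012, lat 121.9042.
Field: lon ⌊295.8012/20⌋ = 14 → O; lat ⌊121.9042/10⌋ = 12 → M.
Square: lon ⌊15.8012/2⌋ = 7; lat ⌊1.9042/1⌋ = 1.
Subsquare: lon ⌊1.8012/0.0833333⌋ = 21 → v; lat ⌊0.9042/0.0416667⌋ = 21 → v.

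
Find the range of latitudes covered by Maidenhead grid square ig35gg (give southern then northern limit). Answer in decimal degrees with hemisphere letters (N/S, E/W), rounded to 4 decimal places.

Field I=8, G=6: +8·20° lon, +6·10° lat → SW at lon -20°, lat -30°.
Square 3, 5: +3·2° lon, +5·1° lat → SW at lon -14°, lat -25°.
Subsquare g=6, g=6: +6·0.0833333° lon, +6·0.0416667° lat → SW at lon -13.5°, lat -24.75°.
Cell spans 0.0833333° lon × 0.0416667° lat.
south 24.7500° S, north 24.7083° S.

24.7500° S, 24.7083° S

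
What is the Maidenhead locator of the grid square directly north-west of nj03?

MJ94

Longitude square 0; −1 → -1, wraps to 9, carry into field.
Longitude field N = 13; −1 → 12 = M.
Latitude square 3; +1 → 4.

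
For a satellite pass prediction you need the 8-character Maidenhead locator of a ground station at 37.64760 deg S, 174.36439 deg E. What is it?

RF72ei34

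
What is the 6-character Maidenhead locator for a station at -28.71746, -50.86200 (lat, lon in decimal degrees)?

Add 180° to longitude and 90° to latitude: 129.1380, 61.2825.
Field (20°×10°, letters A–R): 129.1380/20 → 6 → G, 61.2825/10 → 6 → G; chars GG.
Square (2°×1°, digits 0–9): 9.1380/2 → 4, 1.2825/1 → 1; chars 41.
Subsquare (5′×2.5′, letters a–x): 1.1380/0.0833333 → 13 → n, 0.2825/0.0416667 → 6 → g; chars ng.

GG41ng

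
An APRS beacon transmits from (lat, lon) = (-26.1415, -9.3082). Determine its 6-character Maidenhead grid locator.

IG53iu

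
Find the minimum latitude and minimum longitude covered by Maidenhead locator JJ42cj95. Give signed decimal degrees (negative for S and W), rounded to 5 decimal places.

Field J=9, J=9: +9·20° lon, +9·10° lat → SW at lon 0°, lat 0°.
Square 4, 2: +4·2° lon, +2·1° lat → SW at lon 8°, lat 2°.
Subsquare c=2, j=9: +2·0.0833333° lon, +9·0.0416667° lat → SW at lon 8.16667°, lat 2.375°.
Extended square 9, 5: +9·0.00833333° lon, +5·0.00416667° lat → SW at lon 8.24167°, lat 2.39583°.
latitude 2.39583, longitude 8.24167.

2.39583, 8.24167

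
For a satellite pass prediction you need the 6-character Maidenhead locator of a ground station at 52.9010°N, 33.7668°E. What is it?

KO62vv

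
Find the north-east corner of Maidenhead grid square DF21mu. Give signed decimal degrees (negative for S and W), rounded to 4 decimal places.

-38.1250, -114.9167

Field D=3, F=5: +3·20° lon, +5·10° lat → SW at lon -120°, lat -40°.
Square 2, 1: +2·2° lon, +1·1° lat → SW at lon -116°, lat -39°.
Subsquare m=12, u=20: +12·0.0833333° lon, +20·0.0416667° lat → SW at lon -115°, lat -38.1667°.
Cell spans 0.0833333° lon × 0.0416667° lat. NE corner is SW corner plus one full cell.
latitude -38.1250, longitude -114.9167.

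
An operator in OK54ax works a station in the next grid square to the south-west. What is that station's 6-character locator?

OK44xw

Longitude subsquare a = 0; −1 → -1, wraps to 23 = x, carry into square.
Longitude square 5; −1 → 4.
Latitude subsquare x = 23; −1 → 22 = w.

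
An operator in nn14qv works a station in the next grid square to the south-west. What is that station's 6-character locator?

Longitude subsquare q = 16; −1 → 15 = p.
Latitude subsquare v = 21; −1 → 20 = u.

NN14pu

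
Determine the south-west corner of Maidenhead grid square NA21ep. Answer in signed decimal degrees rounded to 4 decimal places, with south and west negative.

Field N=13, A=0: +13·20° lon, +0·10° lat → SW at lon 80°, lat -90°.
Square 2, 1: +2·2° lon, +1·1° lat → SW at lon 84°, lat -89°.
Subsquare e=4, p=15: +4·0.0833333° lon, +15·0.0416667° lat → SW at lon 84.3333°, lat -88.375°.
latitude -88.3750, longitude 84.3333.

-88.3750, 84.3333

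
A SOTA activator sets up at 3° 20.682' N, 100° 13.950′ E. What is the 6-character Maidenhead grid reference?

Add 180° to longitude and 90° to latitude: 280.2325, 93.3447.
Field: 280.2325/20 → 14 → O, 93.3447/10 → 9 → J; chars OJ.
Square: 0.2325/2 → 0, 3.3447/1 → 3; chars 03.
Subsquare: 0.2325/0.0833333 → 2 → c, 0.3447/0.0416667 → 8 → i; chars ci.

OJ03ci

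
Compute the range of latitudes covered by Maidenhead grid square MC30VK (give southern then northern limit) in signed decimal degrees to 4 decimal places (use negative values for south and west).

-69.5833, -69.5417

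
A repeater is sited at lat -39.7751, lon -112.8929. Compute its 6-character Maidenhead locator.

DF30nf

Add 180° to longitude and 90° to latitude: 67.1071, 50.2249.
Field: 67.1071/20 → 3 → D, 50.2249/10 → 5 → F; chars DF.
Square: 7.1071/2 → 3, 0.2249/1 → 0; chars 30.
Subsquare: 1.1071/0.0833333 → 13 → n, 0.2249/0.0416667 → 5 → f; chars nf.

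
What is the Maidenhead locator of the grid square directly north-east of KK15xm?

KK25an

Longitude subsquare x = 23; +1 → 24, wraps to 0 = a, carry into square.
Longitude square 1; +1 → 2.
Latitude subsquare m = 12; +1 → 13 = n.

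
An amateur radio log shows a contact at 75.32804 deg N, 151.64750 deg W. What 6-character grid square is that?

BQ45eh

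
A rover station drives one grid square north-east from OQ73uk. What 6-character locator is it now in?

Longitude subsquare u = 20; +1 → 21 = v.
Latitude subsquare k = 10; +1 → 11 = l.

OQ73vl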